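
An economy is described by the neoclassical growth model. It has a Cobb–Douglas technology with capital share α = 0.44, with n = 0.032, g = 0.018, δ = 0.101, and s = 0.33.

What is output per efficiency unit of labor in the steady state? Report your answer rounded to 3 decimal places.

Steady state requires s·f(k) = (n + g + δ)·k, i.e. s·k^α = (n + g + δ)·k.
Rearranging, k^(1−α) = s / (n + g + δ).
k^0.56 = 0.33 / (0.032 + 0.018 + 0.101) = 0.33 / 0.151 = 2.1854
k* = 2.1854^(1/0.56) ≈ 4.0393
y* = (k*)^α = 4.0393^0.44 ≈ 1.8483

y* ≈ 1.848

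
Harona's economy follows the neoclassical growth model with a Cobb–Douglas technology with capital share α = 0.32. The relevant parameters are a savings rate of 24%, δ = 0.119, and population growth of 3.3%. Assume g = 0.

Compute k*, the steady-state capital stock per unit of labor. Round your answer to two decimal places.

Steady state requires s·f(k) = (n + δ)·k, i.e. s·k^α = (n + δ)·k.
Rearranging, k^(1−α) = s / (n + δ).
k^0.68 = 0.24 / (0.033 + 0.119) = 0.24 / 0.152 = 1.5789
k* = 1.5789^(1/0.68) ≈ 1.9575

k* = 1.96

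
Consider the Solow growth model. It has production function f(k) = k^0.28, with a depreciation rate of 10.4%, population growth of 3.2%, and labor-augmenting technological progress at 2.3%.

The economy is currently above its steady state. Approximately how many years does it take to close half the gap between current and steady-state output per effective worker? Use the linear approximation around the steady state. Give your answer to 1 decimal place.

t_½ ≈ 6.1 years

Near the steady state the convergence rate is λ = (1 − α)(n + g + δ).
λ = (1 − 0.28) × 0.159 = 0.72 × 0.159 = 0.11448
Half-life = ln 2 / λ = 0.6931 / 0.11448 ≈ 6.05 years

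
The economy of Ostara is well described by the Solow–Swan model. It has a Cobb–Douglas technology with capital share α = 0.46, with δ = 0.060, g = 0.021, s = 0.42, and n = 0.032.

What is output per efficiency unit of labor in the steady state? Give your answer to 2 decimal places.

Steady state requires s·f(k) = (n + g + δ)·k, i.e. s·k^α = (n + g + δ)·k.
Rearranging, k^(1−α) = s / (n + g + δ).
k^0.54 = 0.42 / (0.032 + 0.021 + 0.060) = 0.42 / 0.113 = 3.7168
k* = 3.7168^(1/0.54) ≈ 11.3728
y* = (k*)^α = 11.3728^0.46 ≈ 3.0598

y* = 3.06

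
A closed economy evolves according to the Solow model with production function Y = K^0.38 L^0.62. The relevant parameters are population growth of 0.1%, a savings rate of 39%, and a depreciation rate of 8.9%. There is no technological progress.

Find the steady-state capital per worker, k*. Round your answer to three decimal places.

At the steady state, Δk = 0, so s·k^α = (n + δ)·k.
Dividing both sides by k: k^(1−α) = s / (n + δ).
k^0.62 = 0.39 / (0.001 + 0.089) = 0.39 / 0.090 = 4.3333
k* = 4.3333^(1/0.62) ≈ 10.6445

k* = 10.645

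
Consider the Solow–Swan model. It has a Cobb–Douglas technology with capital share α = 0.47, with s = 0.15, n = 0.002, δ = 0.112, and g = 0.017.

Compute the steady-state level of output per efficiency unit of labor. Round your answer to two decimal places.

y* ≈ 1.13

Steady state requires s·f(k) = (n + g + δ)·k, i.e. s·k^α = (n + g + δ)·k.
Dividing both sides by k: k^(1−α) = s / (n + g + δ).
k^0.53 = 0.15 / (0.002 + 0.017 + 0.112) = 0.15 / 0.131 = 1.1450
k* = 1.1450^(1/0.53) ≈ 1.2911
y* = (k*)^α = 1.2911^0.47 ≈ 1.1276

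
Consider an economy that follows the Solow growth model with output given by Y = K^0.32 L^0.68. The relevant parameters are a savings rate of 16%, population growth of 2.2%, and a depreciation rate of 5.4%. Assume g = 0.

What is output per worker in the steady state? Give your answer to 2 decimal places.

In steady state, investment equals break-even investment: s·k^α = (n + δ)·k.
Dividing both sides by k: k^(1−α) = s / (n + δ).
k^0.68 = 0.16 / (0.022 + 0.054) = 0.16 / 0.076 = 2.1053
k* = 2.1053^(1/0.68) ≈ 2.9886
y* = (k*)^α = 2.9886^0.32 ≈ 1.4195

y* = 1.42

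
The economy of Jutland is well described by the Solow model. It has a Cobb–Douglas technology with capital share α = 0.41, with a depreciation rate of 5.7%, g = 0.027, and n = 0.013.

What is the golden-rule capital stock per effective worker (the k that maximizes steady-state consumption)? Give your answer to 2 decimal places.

The golden rule sets f'(k) = n + g + δ, i.e. α·k^(α−1) = n + g + δ.
So k^(1−α) = α / (n + g + δ) = 0.41 / 0.097 = 4.2268.
k_gold = 4.2268^(1/0.59) ≈ 11.5090

k_gold ≈ 11.51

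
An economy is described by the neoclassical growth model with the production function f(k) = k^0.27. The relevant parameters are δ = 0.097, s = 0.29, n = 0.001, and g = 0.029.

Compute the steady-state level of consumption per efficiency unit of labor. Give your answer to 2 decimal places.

c* = 0.96

In steady state, investment equals break-even investment: s·k^α = (n + g + δ)·k.
Rearranging, k^(1−α) = s / (n + g + δ).
k^0.73 = 0.29 / (0.001 + 0.029 + 0.097) = 0.29 / 0.127 = 2.2835
k* = 2.2835^(1/0.73) ≈ 3.0991
y* = (k*)^α = 3.0991^0.27 ≈ 1.3572
c* = (1 − s)·y* = (1 − 0.29) × 1.3572 ≈ 0.9636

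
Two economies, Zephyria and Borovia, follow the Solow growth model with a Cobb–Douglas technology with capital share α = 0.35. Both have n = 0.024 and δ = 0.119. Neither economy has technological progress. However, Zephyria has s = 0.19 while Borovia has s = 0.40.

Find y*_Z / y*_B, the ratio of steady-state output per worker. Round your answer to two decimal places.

ratio ≈ 0.67

Steady-state y* = [s/(n + δ)]^(α/(1−α)), so the ratio is [ (s_Z/(n + δ)_Z) / (s_B/(n + δ)_B) ]^0.5385.
s_Z/(n + δ)_Z = 0.19/0.143 = 1.3287; s_B/(n + δ)_B = 0.40/0.143 = 2.7972.
Ratio = (1.3287/2.7972)^0.5385 = 0.4750^0.5385 ≈ 0.6697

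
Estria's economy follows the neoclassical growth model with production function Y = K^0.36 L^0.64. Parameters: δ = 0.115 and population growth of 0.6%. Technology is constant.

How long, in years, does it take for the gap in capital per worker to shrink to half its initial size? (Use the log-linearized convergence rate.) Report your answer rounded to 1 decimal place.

Near the steady state the convergence rate is λ = (1 − α)(n + δ).
λ = (1 − 0.36) × 0.121 = 0.64 × 0.121 = 0.07744
Half-life = ln 2 / λ = 0.6931 / 0.07744 ≈ 8.95 years

half-life ≈ 9.0 years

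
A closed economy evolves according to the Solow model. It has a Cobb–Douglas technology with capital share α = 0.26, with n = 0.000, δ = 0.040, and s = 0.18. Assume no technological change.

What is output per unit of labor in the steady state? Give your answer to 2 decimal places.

In steady state, investment equals break-even investment: s·k^α = (n + δ)·k.
Rearranging, k^(1−α) = s / (n + δ).
k^0.74 = 0.18 / (0.000 + 0.040) = 0.18 / 0.040 = 4.5000
k* = 4.5000^(1/0.74) ≈ 7.6334
y* = (k*)^α = 7.6334^0.26 ≈ 1.6963

y* = 1.70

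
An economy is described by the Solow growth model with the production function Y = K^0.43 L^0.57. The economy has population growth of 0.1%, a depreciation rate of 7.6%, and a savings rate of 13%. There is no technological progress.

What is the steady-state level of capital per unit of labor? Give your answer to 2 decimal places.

k* ≈ 2.51

Steady state requires s·f(k) = (n + δ)·k, i.e. s·k^α = (n + δ)·k.
Dividing both sides by k: k^(1−α) = s / (n + δ).
k^0.57 = 0.13 / (0.001 + 0.076) = 0.13 / 0.077 = 1.6883
k* = 1.6883^(1/0.57) ≈ 2.5063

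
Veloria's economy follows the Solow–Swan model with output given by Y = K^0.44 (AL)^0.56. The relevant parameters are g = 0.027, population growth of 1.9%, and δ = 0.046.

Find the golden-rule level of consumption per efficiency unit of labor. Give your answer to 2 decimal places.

c_gold ≈ 1.92

At the golden rule, f'(k) = n + g + δ, so α·k^(α−1) = n + g + δ and k_gold = (α/(n + g + δ))^(1/(1−α)).
k_gold = (0.44/0.092)^(1/0.56) = 4.7826^1.7857 ≈ 16.3560
c_gold = f(k_gold) − (n + g + δ)·k_gold = 3.4199 − 0.092×16.3560 ≈ 1.9151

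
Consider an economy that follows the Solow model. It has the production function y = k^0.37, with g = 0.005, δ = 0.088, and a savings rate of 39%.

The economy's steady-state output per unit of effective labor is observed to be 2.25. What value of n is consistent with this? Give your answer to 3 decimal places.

n ≈ 0.005

Steady state requires s·f(k) = (n + g + δ)·k, i.e. s·k^α = (n + g + δ)·k.
Since y* = [s/(n + g + δ)]^(α/(1−α)), we have s/(n + g + δ) = (y*)^((1−α)/α) = 2.25^1.7027 = 3.9780.
Therefore n + g + δ = s / 3.9780 = 0.39 / 3.9780 = 0.0980, so n = 0.0980 − 0.093 = 0.0050.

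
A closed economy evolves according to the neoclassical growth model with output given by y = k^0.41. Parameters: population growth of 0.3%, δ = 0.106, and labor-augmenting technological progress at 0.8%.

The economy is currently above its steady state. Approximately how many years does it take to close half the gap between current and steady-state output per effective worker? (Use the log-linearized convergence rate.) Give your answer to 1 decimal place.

about 10.0 years

Near the steady state the convergence rate is λ = (1 − α)(n + g + δ).
λ = (1 − 0.41) × 0.117 = 0.59 × 0.117 = 0.06903
Half-life = ln 2 / λ = 0.6931 / 0.06903 ≈ 10.04 years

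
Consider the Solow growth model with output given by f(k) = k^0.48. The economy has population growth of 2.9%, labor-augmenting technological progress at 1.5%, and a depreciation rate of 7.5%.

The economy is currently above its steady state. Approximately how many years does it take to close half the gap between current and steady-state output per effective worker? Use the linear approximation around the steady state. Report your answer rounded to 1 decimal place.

Near the steady state the convergence rate is λ = (1 − α)(n + g + δ).
λ = (1 − 0.48) × 0.119 = 0.52 × 0.119 = 0.06188
Half-life = ln 2 / λ = 0.6931 / 0.06188 ≈ 11.20 years

t_½ ≈ 11.2 years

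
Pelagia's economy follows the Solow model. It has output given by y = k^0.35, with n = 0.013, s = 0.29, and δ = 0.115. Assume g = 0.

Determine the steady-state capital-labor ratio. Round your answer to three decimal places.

k* = 3.519

In steady state, investment equals break-even investment: s·k^α = (n + δ)·k.
Dividing both sides by k: k^(1−α) = s / (n + δ).
k^0.65 = 0.29 / (0.013 + 0.115) = 0.29 / 0.128 = 2.2656
k* = 2.2656^(1/0.65) ≈ 3.5191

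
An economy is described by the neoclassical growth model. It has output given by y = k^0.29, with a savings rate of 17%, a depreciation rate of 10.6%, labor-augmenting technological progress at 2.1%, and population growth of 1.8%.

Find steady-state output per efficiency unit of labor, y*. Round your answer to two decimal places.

Steady state requires s·f(k) = (n + g + δ)·k, i.e. s·k^α = (n + g + δ)·k.
Rearranging, k^(1−α) = s / (n + g + δ).
k^0.71 = 0.17 / (0.018 + 0.021 + 0.106) = 0.17 / 0.145 = 1.1724
k* = 1.1724^(1/0.71) ≈ 1.2511
y* = (k*)^α = 1.2511^0.29 ≈ 1.0671

y* = 1.07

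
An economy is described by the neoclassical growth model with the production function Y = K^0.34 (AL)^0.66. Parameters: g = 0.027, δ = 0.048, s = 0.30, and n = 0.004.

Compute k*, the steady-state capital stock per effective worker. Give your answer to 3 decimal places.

k* ≈ 7.551

At the steady state, Δk = 0, so s·k^α = (n + g + δ)·k.
Rearranging, k^(1−α) = s / (n + g + δ).
k^0.66 = 0.30 / (0.004 + 0.027 + 0.048) = 0.30 / 0.079 = 3.7975
k* = 3.7975^(1/0.66) ≈ 7.5514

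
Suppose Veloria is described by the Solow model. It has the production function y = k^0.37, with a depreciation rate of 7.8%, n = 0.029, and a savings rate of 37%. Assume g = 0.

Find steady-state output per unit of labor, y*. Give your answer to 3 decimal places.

y* ≈ 2.072

Steady state requires s·f(k) = (n + δ)·k, i.e. s·k^α = (n + δ)·k.
Rearranging, k^(1−α) = s / (n + δ).
k^0.63 = 0.37 / (0.029 + 0.078) = 0.37 / 0.107 = 3.4579
k* = 3.4579^(1/0.63) ≈ 7.1657
y* = (k*)^α = 7.1657^0.37 ≈ 2.0723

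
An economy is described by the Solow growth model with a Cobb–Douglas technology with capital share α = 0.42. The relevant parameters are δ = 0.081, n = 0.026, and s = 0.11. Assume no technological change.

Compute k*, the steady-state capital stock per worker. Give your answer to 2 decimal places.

k* ≈ 1.05

In steady state, investment equals break-even investment: s·k^α = (n + δ)·k.
Dividing both sides by k: k^(1−α) = s / (n + δ).
k^0.58 = 0.11 / (0.026 + 0.081) = 0.11 / 0.107 = 1.0280
k* = 1.0280^(1/0.58) ≈ 1.0488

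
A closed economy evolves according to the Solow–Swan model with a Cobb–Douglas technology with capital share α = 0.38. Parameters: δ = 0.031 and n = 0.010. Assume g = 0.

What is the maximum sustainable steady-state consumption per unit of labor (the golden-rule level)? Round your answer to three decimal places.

At the golden rule, f'(k) = n + δ, so α·k^(α−1) = n + δ and k_gold = (α/(n + δ))^(1/(1−α)).
k_gold = (0.38/0.041)^(1/0.62) = 9.2683^1.6129 ≈ 36.2806
c_gold = f(k_gold) − (n + δ)·k_gold = 3.9145 − 0.041×36.2806 ≈ 2.4270

c_gold ≈ 2.427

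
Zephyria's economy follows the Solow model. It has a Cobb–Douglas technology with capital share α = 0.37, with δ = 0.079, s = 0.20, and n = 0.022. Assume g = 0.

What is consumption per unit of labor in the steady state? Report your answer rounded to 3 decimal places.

c* ≈ 1.195

Steady state requires s·f(k) = (n + δ)·k, i.e. s·k^α = (n + δ)·k.
Rearranging, k^(1−α) = s / (n + δ).
k^0.63 = 0.20 / (0.022 + 0.079) = 0.20 / 0.101 = 1.9802
k* = 1.9802^(1/0.63) ≈ 2.9578
y* = (k*)^α = 2.9578^0.37 ≈ 1.4937
c* = (1 − s)·y* = (1 − 0.20) × 1.4937 ≈ 1.1950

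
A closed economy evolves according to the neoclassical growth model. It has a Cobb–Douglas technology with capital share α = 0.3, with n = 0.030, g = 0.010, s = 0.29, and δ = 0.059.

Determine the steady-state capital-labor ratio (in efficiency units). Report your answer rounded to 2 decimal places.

k* = 4.64

Steady state requires s·f(k) = (n + g + δ)·k, i.e. s·k^α = (n + g + δ)·k.
Rearranging, k^(1−α) = s / (n + g + δ).
k^0.7 = 0.29 / (0.030 + 0.010 + 0.059) = 0.29 / 0.099 = 2.9293
k* = 2.9293^(1/0.7) ≈ 4.6431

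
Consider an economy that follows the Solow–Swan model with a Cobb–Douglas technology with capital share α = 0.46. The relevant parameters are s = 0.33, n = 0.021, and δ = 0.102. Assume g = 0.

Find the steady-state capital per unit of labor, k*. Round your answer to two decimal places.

k* ≈ 6.22

At the steady state, Δk = 0, so s·k^α = (n + δ)·k.
Rearranging, k^(1−α) = s / (n + δ).
k^0.54 = 0.33 / (0.021 + 0.102) = 0.33 / 0.123 = 2.6829
k* = 2.6829^(1/0.54) ≈ 6.2189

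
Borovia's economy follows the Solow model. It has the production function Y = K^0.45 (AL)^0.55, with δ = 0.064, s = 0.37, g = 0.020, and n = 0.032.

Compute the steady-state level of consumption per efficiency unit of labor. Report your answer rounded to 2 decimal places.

c* ≈ 1.63

At the steady state, Δk = 0, so s·k^α = (n + g + δ)·k.
Rearranging, k^(1−α) = s / (n + g + δ).
k^0.55 = 0.37 / (0.032 + 0.020 + 0.064) = 0.37 / 0.116 = 3.1897
k* = 3.1897^(1/0.55) ≈ 8.2397
y* = (k*)^α = 8.2397^0.45 ≈ 2.5832
c* = (1 − s)·y* = (1 − 0.37) × 2.5832 ≈ 1.6274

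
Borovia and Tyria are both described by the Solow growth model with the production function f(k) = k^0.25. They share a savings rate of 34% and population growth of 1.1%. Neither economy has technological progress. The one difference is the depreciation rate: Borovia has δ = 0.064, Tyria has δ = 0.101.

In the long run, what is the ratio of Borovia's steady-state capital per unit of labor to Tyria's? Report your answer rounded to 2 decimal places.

k*_B / k*_T ≈ 1.71

Steady-state k* = [s/(n + δ)]^(1/(1−α)), so the ratio is [ (s_B/(n + δ)_B) / (s_T/(n + δ)_T) ]^1.3333.
s_B/(n + δ)_B = 0.34/0.075 = 4.5333; s_T/(n + δ)_T = 0.34/0.112 = 3.0357.
Ratio = (4.5333/3.0357)^1.3333 = 1.4933^1.3333 ≈ 1.7068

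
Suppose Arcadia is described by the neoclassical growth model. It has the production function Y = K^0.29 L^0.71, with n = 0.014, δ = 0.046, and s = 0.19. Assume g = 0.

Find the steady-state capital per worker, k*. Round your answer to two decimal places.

In steady state, investment equals break-even investment: s·k^α = (n + δ)·k.
Rearranging, k^(1−α) = s / (n + δ).
k^0.71 = 0.19 / (0.014 + 0.046) = 0.19 / 0.060 = 3.1667
k* = 3.1667^(1/0.71) ≈ 5.0708

k* = 5.07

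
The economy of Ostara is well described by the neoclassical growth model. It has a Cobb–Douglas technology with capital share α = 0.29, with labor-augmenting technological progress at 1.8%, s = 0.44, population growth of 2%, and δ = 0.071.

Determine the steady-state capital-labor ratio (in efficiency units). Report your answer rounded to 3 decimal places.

k* ≈ 7.138

Steady state requires s·f(k) = (n + g + δ)·k, i.e. s·k^α = (n + g + δ)·k.
Rearranging, k^(1−α) = s / (n + g + δ).
k^0.71 = 0.44 / (0.020 + 0.018 + 0.071) = 0.44 / 0.109 = 4.0367
k* = 4.0367^(1/0.71) ≈ 7.1377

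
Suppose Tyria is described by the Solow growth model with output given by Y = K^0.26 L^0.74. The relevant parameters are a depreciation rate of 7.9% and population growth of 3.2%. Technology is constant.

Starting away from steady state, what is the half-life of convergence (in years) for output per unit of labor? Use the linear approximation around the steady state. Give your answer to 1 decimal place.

about 8.4 years

Near the steady state the convergence rate is λ = (1 − α)(n + δ).
λ = (1 − 0.26) × 0.111 = 0.74 × 0.111 = 0.08214
Half-life = ln 2 / λ = 0.6931 / 0.08214 ≈ 8.44 years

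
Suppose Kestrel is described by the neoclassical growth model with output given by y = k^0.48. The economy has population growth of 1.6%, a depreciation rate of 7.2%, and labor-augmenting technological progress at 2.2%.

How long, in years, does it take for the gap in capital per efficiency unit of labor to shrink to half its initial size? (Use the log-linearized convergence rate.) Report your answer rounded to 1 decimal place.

t_½ ≈ 12.1 years

Near the steady state the convergence rate is λ = (1 − α)(n + g + δ).
λ = (1 − 0.48) × 0.110 = 0.52 × 0.110 = 0.0572
Half-life = ln 2 / λ = 0.6931 / 0.0572 ≈ 12.12 years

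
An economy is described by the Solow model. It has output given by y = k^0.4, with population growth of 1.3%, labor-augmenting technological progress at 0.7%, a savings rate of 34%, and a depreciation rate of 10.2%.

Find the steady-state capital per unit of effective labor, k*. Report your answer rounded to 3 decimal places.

In steady state, investment equals break-even investment: s·k^α = (n + g + δ)·k.
Dividing both sides by k: k^(1−α) = s / (n + g + δ).
k^0.6 = 0.34 / (0.013 + 0.007 + 0.102) = 0.34 / 0.122 = 2.7869
k* = 2.7869^(1/0.6) ≈ 5.5191

k* = 5.519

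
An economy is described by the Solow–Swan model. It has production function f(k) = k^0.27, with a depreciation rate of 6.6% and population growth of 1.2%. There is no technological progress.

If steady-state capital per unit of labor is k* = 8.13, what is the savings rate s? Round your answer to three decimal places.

s ≈ 0.360

In steady state, investment equals break-even investment: s·k^α = (n + δ)·k.
So s / (n + δ) = (k*)^(1−α) = 8.13^0.73 = 4.6171.
Therefore s = 4.6171 × (n + δ) = 4.6171 × 0.078 = 0.3601.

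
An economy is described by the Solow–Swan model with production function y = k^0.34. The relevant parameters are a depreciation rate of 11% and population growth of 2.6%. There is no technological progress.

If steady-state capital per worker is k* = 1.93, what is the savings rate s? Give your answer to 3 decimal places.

At the steady state, Δk = 0, so s·k^α = (n + δ)·k.
So s / (n + δ) = (k*)^(1−α) = 1.93^0.66 = 1.5434.
Therefore s = 1.5434 × (n + δ) = 1.5434 × 0.136 = 0.2099.

s ≈ 0.210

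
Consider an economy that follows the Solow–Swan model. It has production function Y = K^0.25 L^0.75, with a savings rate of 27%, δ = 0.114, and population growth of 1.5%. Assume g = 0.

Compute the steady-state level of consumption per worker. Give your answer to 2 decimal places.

c* ≈ 0.93

Steady state requires s·f(k) = (n + δ)·k, i.e. s·k^α = (n + δ)·k.
Rearranging, k^(1−α) = s / (n + δ).
k^0.75 = 0.27 / (0.015 + 0.114) = 0.27 / 0.129 = 2.0930
k* = 2.0930^(1/0.75) ≈ 2.6773
y* = (k*)^α = 2.6773^0.25 ≈ 1.2792
c* = (1 − s)·y* = (1 − 0.27) × 1.2792 ≈ 0.9338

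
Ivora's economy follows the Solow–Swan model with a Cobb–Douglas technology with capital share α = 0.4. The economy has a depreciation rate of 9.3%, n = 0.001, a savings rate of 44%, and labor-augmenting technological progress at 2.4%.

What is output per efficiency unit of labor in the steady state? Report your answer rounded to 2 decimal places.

At the steady state, Δk = 0, so s·k^α = (n + g + δ)·k.
Dividing both sides by k: k^(1−α) = s / (n + g + δ).
k^0.6 = 0.44 / (0.001 + 0.024 + 0.093) = 0.44 / 0.118 = 3.7288
k* = 3.7288^(1/0.6) ≈ 8.9663
y* = (k*)^α = 8.9663^0.4 ≈ 2.4046

y* ≈ 2.40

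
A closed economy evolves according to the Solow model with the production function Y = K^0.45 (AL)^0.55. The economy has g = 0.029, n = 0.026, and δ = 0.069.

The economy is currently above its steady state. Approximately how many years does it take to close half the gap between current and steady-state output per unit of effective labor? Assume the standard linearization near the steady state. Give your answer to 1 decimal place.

Near the steady state the convergence rate is λ = (1 − α)(n + g + δ).
λ = (1 − 0.45) × 0.124 = 0.55 × 0.124 = 0.0682
Half-life = ln 2 / λ = 0.6931 / 0.0682 ≈ 10.16 years

half-life ≈ 10.2 years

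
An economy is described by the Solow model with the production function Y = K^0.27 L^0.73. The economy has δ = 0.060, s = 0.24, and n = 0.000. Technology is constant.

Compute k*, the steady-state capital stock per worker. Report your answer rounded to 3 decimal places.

k* = 6.679

Steady state requires s·f(k) = (n + δ)·k, i.e. s·k^α = (n + δ)·k.
Rearranging, k^(1−α) = s / (n + δ).
k^0.73 = 0.24 / (0.000 + 0.060) = 0.24 / 0.060 = 4.0000
k* = 4.0000^(1/0.73) ≈ 6.6794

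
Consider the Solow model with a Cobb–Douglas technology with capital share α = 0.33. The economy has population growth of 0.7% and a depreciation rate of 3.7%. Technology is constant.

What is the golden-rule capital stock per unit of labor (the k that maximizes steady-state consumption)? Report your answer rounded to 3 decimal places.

k_gold ≈ 20.233

The golden rule sets f'(k) = n + δ, i.e. α·k^(α−1) = n + δ.
So k^(1−α) = α / (n + δ) = 0.33 / 0.044 = 7.5000.
k_gold = 7.5000^(1/0.67) ≈ 20.2331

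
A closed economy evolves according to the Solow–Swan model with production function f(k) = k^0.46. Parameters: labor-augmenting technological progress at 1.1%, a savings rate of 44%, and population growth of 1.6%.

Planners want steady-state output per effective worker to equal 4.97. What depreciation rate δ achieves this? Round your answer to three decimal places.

δ ≈ 0.040

Steady state requires s·f(k) = (n + g + δ)·k, i.e. s·k^α = (n + g + δ)·k.
Since y* = [s/(n + g + δ)]^(α/(1−α)), we have s/(n + g + δ) = (y*)^((1−α)/α) = 4.97^1.1739 = 6.5683.
Therefore n + g + δ = s / 6.5683 = 0.44 / 6.5683 = 0.0670, so δ = 0.0670 − 0.027 = 0.0400.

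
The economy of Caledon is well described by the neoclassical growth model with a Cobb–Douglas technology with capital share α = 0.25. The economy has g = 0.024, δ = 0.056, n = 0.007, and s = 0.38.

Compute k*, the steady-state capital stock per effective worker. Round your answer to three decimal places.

At the steady state, Δk = 0, so s·k^α = (n + g + δ)·k.
Dividing both sides by k: k^(1−α) = s / (n + g + δ).
k^0.75 = 0.38 / (0.007 + 0.024 + 0.056) = 0.38 / 0.087 = 4.3678
k* = 4.3678^(1/0.75) ≈ 7.1398

k* ≈ 7.140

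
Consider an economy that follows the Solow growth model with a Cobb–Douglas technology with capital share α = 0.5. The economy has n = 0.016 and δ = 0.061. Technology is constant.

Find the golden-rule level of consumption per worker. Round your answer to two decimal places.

At the golden rule, f'(k) = n + δ, so α·k^(α−1) = n + δ and k_gold = (α/(n + δ))^(1/(1−α)).
k_gold = (0.5/0.077)^(1/0.5) = 6.4935^2 ≈ 42.1655
c_gold = f(k_gold) − (n + δ)·k_gold = 6.4935 − 0.077×42.1655 ≈ 3.2468

c_gold ≈ 3.25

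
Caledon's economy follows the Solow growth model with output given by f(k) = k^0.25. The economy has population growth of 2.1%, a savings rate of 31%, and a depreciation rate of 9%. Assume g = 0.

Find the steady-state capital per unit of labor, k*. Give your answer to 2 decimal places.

k* ≈ 3.93

At the steady state, Δk = 0, so s·k^α = (n + δ)·k.
Rearranging, k^(1−α) = s / (n + δ).
k^0.75 = 0.31 / (0.021 + 0.090) = 0.31 / 0.111 = 2.7928
k* = 2.7928^(1/0.75) ≈ 3.9330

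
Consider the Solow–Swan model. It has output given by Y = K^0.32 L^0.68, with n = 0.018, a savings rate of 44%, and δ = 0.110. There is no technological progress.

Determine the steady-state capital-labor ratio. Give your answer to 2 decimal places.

k* ≈ 6.15

Steady state requires s·f(k) = (n + δ)·k, i.e. s·k^α = (n + δ)·k.
Dividing both sides by k: k^(1−α) = s / (n + δ).
k^0.68 = 0.44 / (0.018 + 0.110) = 0.44 / 0.128 = 3.4375
k* = 3.4375^(1/0.68) ≈ 6.1460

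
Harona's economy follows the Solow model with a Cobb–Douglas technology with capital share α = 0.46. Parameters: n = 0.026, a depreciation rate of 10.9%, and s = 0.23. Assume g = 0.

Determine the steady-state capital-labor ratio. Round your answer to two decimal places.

In steady state, investment equals break-even investment: s·k^α = (n + δ)·k.
Dividing both sides by k: k^(1−α) = s / (n + δ).
k^0.54 = 0.23 / (0.026 + 0.109) = 0.23 / 0.135 = 1.7037
k* = 1.7037^(1/0.54) ≈ 2.6823

k* = 2.68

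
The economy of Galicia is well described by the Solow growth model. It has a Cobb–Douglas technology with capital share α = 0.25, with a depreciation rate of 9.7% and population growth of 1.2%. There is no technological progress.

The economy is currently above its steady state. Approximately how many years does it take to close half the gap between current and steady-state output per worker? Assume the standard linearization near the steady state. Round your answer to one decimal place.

t_½ ≈ 8.5 years

Near the steady state the convergence rate is λ = (1 − α)(n + δ).
λ = (1 − 0.25) × 0.109 = 0.75 × 0.109 = 0.08175
Half-life = ln 2 / λ = 0.6931 / 0.08175 ≈ 8.48 years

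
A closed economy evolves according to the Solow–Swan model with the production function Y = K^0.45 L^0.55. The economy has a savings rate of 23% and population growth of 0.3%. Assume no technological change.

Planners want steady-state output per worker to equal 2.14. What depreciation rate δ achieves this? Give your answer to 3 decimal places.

δ ≈ 0.088

Steady state requires s·f(k) = (n + δ)·k, i.e. s·k^α = (n + δ)·k.
Since y* = [s/(n + δ)]^(α/(1−α)), we have s/(n + δ) = (y*)^((1−α)/α) = 2.14^1.2222 = 2.5341.
Therefore n + δ = s / 2.5341 = 0.23 / 2.5341 = 0.0908, so δ = 0.0908 − 0.003 = 0.0878.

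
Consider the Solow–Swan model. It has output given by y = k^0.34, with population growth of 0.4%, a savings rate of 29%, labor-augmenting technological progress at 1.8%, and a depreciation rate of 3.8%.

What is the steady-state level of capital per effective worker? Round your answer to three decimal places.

Steady state requires s·f(k) = (n + g + δ)·k, i.e. s·k^α = (n + g + δ)·k.
Dividing both sides by k: k^(1−α) = s / (n + g + δ).
k^0.66 = 0.29 / (0.004 + 0.018 + 0.038) = 0.29 / 0.060 = 4.8333
k* = 4.8333^(1/0.66) ≈ 10.8826

k* ≈ 10.883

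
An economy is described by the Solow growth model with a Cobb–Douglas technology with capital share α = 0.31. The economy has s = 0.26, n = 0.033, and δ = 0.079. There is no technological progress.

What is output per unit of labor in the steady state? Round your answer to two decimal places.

At the steady state, Δk = 0, so s·k^α = (n + δ)·k.
Rearranging, k^(1−α) = s / (n + δ).
k^0.69 = 0.26 / (0.033 + 0.079) = 0.26 / 0.112 = 2.3214
k* = 2.3214^(1/0.69) ≈ 3.3890
y* = (k*)^α = 3.3890^0.31 ≈ 1.4599

y* ≈ 1.46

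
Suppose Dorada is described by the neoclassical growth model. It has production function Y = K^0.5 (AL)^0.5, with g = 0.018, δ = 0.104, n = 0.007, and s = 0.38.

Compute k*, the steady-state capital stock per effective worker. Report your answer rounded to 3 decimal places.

At the steady state, Δk = 0, so s·k^α = (n + g + δ)·k.
Rearranging, k^(1−α) = s / (n + g + δ).
k^0.5 = 0.38 / (0.007 + 0.018 + 0.104) = 0.38 / 0.129 = 2.9457
k* = 2.9457^(1/0.5) ≈ 8.6771

k* ≈ 8.677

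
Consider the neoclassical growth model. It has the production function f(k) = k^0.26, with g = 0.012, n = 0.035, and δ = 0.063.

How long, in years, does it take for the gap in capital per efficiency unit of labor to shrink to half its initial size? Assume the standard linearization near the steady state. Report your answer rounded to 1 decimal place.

about 8.5 years

Near the steady state the convergence rate is λ = (1 − α)(n + g + δ).
λ = (1 − 0.26) × 0.110 = 0.74 × 0.110 = 0.0814
Half-life = ln 2 / λ = 0.6931 / 0.0814 ≈ 8.51 years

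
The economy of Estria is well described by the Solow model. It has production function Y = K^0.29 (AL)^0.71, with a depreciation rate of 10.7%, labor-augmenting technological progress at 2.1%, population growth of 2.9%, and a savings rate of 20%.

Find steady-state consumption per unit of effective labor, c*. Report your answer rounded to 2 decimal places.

Steady state requires s·f(k) = (n + g + δ)·k, i.e. s·k^α = (n + g + δ)·k.
Rearranging, k^(1−α) = s / (n + g + δ).
k^0.71 = 0.20 / (0.029 + 0.021 + 0.107) = 0.20 / 0.157 = 1.2739
k* = 1.2739^(1/0.71) ≈ 1.4063
y* = (k*)^α = 1.4063^0.29 ≈ 1.1039
c* = (1 − s)·y* = (1 − 0.20) × 1.1039 ≈ 0.8831

c* = 0.88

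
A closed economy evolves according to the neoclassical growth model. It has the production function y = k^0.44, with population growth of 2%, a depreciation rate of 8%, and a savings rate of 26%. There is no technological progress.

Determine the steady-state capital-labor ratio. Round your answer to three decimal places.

k* = 5.508

In steady state, investment equals break-even investment: s·k^α = (n + δ)·k.
Rearranging, k^(1−α) = s / (n + δ).
k^0.56 = 0.26 / (0.020 + 0.080) = 0.26 / 0.100 = 2.6000
k* = 2.6000^(1/0.56) ≈ 5.5084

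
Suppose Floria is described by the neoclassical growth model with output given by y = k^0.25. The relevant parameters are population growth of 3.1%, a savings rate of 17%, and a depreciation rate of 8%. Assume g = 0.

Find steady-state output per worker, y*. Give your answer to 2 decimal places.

y* ≈ 1.15

Steady state requires s·f(k) = (n + δ)·k, i.e. s·k^α = (n + δ)·k.
Dividing both sides by k: k^(1−α) = s / (n + δ).
k^0.75 = 0.17 / (0.031 + 0.080) = 0.17 / 0.111 = 1.5315
k* = 1.5315^(1/0.75) ≈ 1.7653
y* = (k*)^α = 1.7653^0.25 ≈ 1.1527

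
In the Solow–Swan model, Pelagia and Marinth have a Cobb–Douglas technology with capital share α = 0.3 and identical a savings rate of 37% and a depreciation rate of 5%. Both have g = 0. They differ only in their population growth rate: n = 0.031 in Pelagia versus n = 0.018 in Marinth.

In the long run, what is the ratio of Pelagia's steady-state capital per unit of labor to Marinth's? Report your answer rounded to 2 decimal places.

ratio ≈ 0.78

Steady-state k* = [s/(n + δ)]^(1/(1−α)), so the ratio is [ (s_P/(n + δ)_P) / (s_M/(n + δ)_M) ]^1.4286.
s_P/(n + δ)_P = 0.37/0.081 = 4.5679; s_M/(n + δ)_M = 0.37/0.068 = 5.4412.
Ratio = (4.5679/5.4412)^1.4286 = 0.8395^1.4286 ≈ 0.7789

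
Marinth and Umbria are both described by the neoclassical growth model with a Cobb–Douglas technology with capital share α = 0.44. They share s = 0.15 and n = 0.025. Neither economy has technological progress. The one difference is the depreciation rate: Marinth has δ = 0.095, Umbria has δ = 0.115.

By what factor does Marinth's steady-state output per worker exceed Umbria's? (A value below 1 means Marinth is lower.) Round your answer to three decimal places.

y*_M / y*_U ≈ 1.129

Steady-state y* = [s/(n + δ)]^(α/(1−α)), so the ratio is [ (s_M/(n + δ)_M) / (s_U/(n + δ)_U) ]^0.7857.
s_M/(n + δ)_M = 0.15/0.120 = 1.2500; s_U/(n + δ)_U = 0.15/0.140 = 1.0714.
Ratio = (1.2500/1.0714)^0.7857 = 1.1667^0.7857 ≈ 1.1288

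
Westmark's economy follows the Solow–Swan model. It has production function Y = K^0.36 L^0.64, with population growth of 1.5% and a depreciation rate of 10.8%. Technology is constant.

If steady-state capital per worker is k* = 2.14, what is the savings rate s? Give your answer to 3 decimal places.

In steady state, investment equals break-even investment: s·k^α = (n + δ)·k.
So s / (n + δ) = (k*)^(1−α) = 2.14^0.64 = 1.6273.
Therefore s = 1.6273 × (n + δ) = 1.6273 × 0.123 = 0.2002.

s ≈ 0.200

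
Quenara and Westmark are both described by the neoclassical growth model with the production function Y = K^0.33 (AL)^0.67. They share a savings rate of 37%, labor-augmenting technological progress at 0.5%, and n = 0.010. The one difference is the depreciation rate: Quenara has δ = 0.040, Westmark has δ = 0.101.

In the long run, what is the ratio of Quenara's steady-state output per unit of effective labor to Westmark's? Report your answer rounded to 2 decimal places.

Steady-state y* = [s/(n + g + δ)]^(α/(1−α)), so the ratio is [ (s_Q/(n + g + δ)_Q) / (s_W/(n + g + δ)_W) ]^0.4925.
s_Q/(n + g + δ)_Q = 0.37/0.055 = 6.7273; s_W/(n + g + δ)_W = 0.37/0.116 = 3.1897.
Ratio = (6.7273/3.1897)^0.4925 = 2.1091^0.4925 ≈ 1.4442

ratio ≈ 1.44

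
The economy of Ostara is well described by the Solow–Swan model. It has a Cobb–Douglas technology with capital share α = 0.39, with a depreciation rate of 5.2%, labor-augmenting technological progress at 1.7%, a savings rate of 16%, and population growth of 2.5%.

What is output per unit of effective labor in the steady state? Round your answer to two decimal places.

y* = 1.41

In steady state, investment equals break-even investment: s·k^α = (n + g + δ)·k.
Dividing both sides by k: k^(1−α) = s / (n + g + δ).
k^0.61 = 0.16 / (0.025 + 0.017 + 0.052) = 0.16 / 0.094 = 1.7021
k* = 1.7021^(1/0.61) ≈ 2.3915
y* = (k*)^α = 2.3915^0.39 ≈ 1.4050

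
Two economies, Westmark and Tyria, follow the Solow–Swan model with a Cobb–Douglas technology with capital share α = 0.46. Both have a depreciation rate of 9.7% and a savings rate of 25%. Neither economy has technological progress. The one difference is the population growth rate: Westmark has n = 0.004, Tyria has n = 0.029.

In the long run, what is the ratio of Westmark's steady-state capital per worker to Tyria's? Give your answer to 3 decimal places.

k*_W / k*_T ≈ 1.506

Steady-state k* = [s/(n + δ)]^(1/(1−α)), so the ratio is [ (s_W/(n + δ)_W) / (s_T/(n + δ)_T) ]^1.8519.
s_W/(n + δ)_W = 0.25/0.101 = 2.4752; s_T/(n + δ)_T = 0.25/0.126 = 1.9841.
Ratio = (2.4752/1.9841)^1.8519 = 1.2475^1.8519 ≈ 1.5061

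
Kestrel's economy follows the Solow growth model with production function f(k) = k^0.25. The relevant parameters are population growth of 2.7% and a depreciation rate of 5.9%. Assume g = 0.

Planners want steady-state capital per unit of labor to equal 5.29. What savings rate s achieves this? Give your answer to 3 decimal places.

At the steady state, Δk = 0, so s·k^α = (n + δ)·k.
So s / (n + δ) = (k*)^(1−α) = 5.29^0.75 = 3.4881.
Therefore s = 3.4881 × (n + δ) = 3.4881 × 0.086 = 0.3000.

s ≈ 0.300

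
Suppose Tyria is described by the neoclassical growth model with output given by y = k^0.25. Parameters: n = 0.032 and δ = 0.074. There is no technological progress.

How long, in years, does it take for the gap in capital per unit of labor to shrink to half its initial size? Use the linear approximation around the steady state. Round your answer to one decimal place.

half-life ≈ 8.7 years

Near the steady state the convergence rate is λ = (1 − α)(n + δ).
λ = (1 − 0.25) × 0.106 = 0.75 × 0.106 = 0.0795
Half-life = ln 2 / λ = 0.6931 / 0.0795 ≈ 8.72 years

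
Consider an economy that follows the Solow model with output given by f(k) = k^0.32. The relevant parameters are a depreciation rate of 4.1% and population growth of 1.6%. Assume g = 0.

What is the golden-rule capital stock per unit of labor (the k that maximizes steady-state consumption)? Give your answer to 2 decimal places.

The golden rule sets f'(k) = n + δ, i.e. α·k^(α−1) = n + δ.
So k^(1−α) = α / (n + δ) = 0.32 / 0.057 = 5.6140.
k_gold = 5.6140^(1/0.68) ≈ 12.6436

k_gold ≈ 12.64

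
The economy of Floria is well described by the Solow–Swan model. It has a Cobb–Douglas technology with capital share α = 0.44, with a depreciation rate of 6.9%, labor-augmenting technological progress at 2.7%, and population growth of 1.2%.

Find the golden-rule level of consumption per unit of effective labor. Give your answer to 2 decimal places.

c_gold ≈ 1.69

At the golden rule, f'(k) = n + g + δ, so α·k^(α−1) = n + g + δ and k_gold = (α/(n + g + δ))^(1/(1−α)).
k_gold = (0.44/0.108)^(1/0.56) = 4.0741^1.7857 ≈ 12.2838
c_gold = f(k_gold) − (n + g + δ)·k_gold = 3.0151 − 0.108×12.2838 ≈ 1.6884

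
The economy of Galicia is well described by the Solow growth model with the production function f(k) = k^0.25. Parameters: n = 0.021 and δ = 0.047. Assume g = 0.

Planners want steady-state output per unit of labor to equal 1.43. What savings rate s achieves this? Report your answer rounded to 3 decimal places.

At the steady state, Δk = 0, so s·k^α = (n + δ)·k.
Since y* = [s/(n + δ)]^(α/(1−α)), we have s/(n + δ) = (y*)^((1−α)/α) = 1.43^3 = 2.9242.
Therefore s = 2.9242 × (n + δ) = 2.9242 × 0.068 = 0.1988.

s ≈ 0.199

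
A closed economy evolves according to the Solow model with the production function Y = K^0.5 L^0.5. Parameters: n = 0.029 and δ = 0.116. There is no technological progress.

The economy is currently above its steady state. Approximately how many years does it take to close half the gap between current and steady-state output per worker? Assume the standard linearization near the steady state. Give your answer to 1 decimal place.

half-life ≈ 9.6 years

Near the steady state the convergence rate is λ = (1 − α)(n + δ).
λ = (1 − 0.5) × 0.145 = 0.5 × 0.145 = 0.0725
Half-life = ln 2 / λ = 0.6931 / 0.0725 ≈ 9.56 years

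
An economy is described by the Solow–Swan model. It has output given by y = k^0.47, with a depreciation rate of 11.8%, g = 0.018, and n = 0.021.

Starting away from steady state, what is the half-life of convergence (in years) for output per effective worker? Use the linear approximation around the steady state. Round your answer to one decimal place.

Near the steady state the convergence rate is λ = (1 − α)(n + g + δ).
λ = (1 − 0.47) × 0.157 = 0.53 × 0.157 = 0.08321
Half-life = ln 2 / λ = 0.6931 / 0.08321 ≈ 8.33 years

about 8.3 years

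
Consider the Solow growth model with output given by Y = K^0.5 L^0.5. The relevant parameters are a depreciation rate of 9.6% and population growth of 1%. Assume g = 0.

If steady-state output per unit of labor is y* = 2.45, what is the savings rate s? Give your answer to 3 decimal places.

At the steady state, Δk = 0, so s·k^α = (n + δ)·k.
Since y* = [s/(n + δ)]^(α/(1−α)), we have s/(n + δ) = (y*)^((1−α)/α) = 2.45^1 = 2.4500.
Therefore s = 2.4500 × (n + δ) = 2.4500 × 0.106 = 0.2597.

s ≈ 0.260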